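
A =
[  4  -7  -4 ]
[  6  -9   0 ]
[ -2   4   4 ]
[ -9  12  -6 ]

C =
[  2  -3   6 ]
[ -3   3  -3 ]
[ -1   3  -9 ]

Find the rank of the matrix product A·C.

2

First compute AC:
[[ 33, -45,  81],
 [ 39, -45,  63],
 [-20,  30, -60],
 [-48,  45, -36]]
Now row reduce the product.
R2 ← R2 − (13/11)·R1: [0, 90/11, -360/11]
R3 ← R3 + (20/33)·R1: [0, 30/11, -120/11]
R4 ← R4 + (16/11)·R1: [0, -225/11, 900/11]
R3 ← R3 − (1/3)·R2: [0, 0, 0]
R4 ← R4 + (5/2)·R2: [0, 0, 0]
2 nonzero rows, so rank(AC) = 2.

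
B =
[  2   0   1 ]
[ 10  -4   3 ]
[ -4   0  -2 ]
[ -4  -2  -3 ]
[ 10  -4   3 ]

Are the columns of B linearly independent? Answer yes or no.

Row reduce B to echelon form.
R2 ← R2 − (5)·R1: [0, -4, -2]
R3 ← R3 + (2)·R1: [0, 0, 0]
R4 ← R4 + (2)·R1: [0, -2, -1]
R5 ← R5 − (5)·R1: [0, -4, -2]
R4 ← R4 − (1/2)·R2: [0, 0, 0]
R5 ← R5 − R2: [0, 0, 0]
2 pivots among 3 columns.
Only 2 < 3 pivot columns, so the columns are linearly dependent.

no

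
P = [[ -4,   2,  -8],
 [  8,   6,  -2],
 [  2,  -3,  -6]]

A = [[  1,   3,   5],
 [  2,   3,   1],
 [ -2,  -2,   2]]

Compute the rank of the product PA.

First compute PA:
[[ 16,  10, -34],
 [ 24,  46,  42],
 [  8,   9,  -5]]
Now row reduce the product.
R2 ← R2 − (3/2)·R1: [0, 31, 93]
R3 ← R3 − (1/2)·R1: [0, 4, 12]
R3 ← R3 − (4/31)·R2: [0, 0, 0]
2 nonzero rows, so rank(PA) = 2.

2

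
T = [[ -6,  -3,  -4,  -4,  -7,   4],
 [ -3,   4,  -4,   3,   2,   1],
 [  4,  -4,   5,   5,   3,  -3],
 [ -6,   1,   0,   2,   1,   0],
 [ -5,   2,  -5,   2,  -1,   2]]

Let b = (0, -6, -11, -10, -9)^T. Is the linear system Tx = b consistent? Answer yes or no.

yes

Row reduce the augmented matrix [T | b].
R2 ← R2 − (1/2)·R1: [0, 11/2, -2, 5, 11/2, -1, -6]
R3 ← R3 + (2/3)·R1: [0, -6, 7/3, 7/3, -5/3, -1/3, -11]
R4 ← R4 − R1: [0, 4, 4, 6, 8, -4, -10]
R5 ← R5 − (5/6)·R1: [0, 9/2, -5/3, 16/3, 29/6, -4/3, -9]
R3 ← R3 + (12/11)·R2: [0, 0, 5/33, 257/33, 13/3, -47/33, -193/11]
R4 ← R4 − (8/11)·R2: [0, 0, 60/11, 26/11, 4, -36/11, -62/11]
R5 ← R5 − (9/11)·R2: [0, 0, -1/33, 41/33, 1/3, -17/33, -45/11]
R4 ← R4 − (36)·R3: [0, 0, 0, -278, -152, 48, 626]
R5 ← R5 + (1/5)·R3: [0, 0, 0, 14/5, 6/5, -4/5, -38/5]
R5 ← R5 + (7/695)·R4: [0, 0, 0, 0, -46/139, -44/139, -180/139]
The echelon form has 5 nonzero rows, and every pivot lies in the first 6 columns, so rank(T) = rank([T|b]) = 5.
The system is consistent.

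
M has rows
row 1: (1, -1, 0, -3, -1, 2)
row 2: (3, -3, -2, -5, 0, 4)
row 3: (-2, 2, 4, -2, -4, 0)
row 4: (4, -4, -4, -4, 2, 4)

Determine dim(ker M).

4

Row reduce to echelon form.
R2 ← R2 − (3)·R1: [0, 0, -2, 4, 3, -2]
R3 ← R3 + (2)·R1: [0, 0, 4, -8, -6, 4]
R4 ← R4 − (4)·R1: [0, 0, -4, 8, 6, -4]
R3 ← R3 + (2)·R2: [0, 0, 0, 0, 0, 0]
R4 ← R4 − (2)·R2: [0, 0, 0, 0, 0, 0]
2 nonzero rows, so rank(M) = 2.
M has 6 columns; by rank–nullity, nullity = 6 − 2 = 4.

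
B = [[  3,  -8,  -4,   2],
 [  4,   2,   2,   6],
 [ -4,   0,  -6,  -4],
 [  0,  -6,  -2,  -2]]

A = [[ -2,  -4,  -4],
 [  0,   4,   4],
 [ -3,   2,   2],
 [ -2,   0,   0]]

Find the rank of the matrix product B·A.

2

First compute BA:
[[  2, -52, -52],
 [-26,  -4,  -4],
 [ 34,   4,   4],
 [ 10, -28, -28]]
Now row reduce the product.
R2 ← R2 + (13)·R1: [0, -680, -680]
R3 ← R3 − (17)·R1: [0, 888, 888]
R4 ← R4 − (5)·R1: [0, 232, 232]
R3 ← R3 + (111/85)·R2: [0, 0, 0]
R4 ← R4 + (29/85)·R2: [0, 0, 0]
2 nonzero rows, so rank(BA) = 2.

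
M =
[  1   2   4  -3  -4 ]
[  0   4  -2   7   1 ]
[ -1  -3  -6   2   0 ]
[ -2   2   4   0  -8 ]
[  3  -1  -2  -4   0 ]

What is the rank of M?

4

Row reduce to echelon form.
R3 ← R3 + R1: [0, -1, -2, -1, -4]
R4 ← R4 + (2)·R1: [0, 6, 12, -6, -16]
R5 ← R5 − (3)·R1: [0, -7, -14, 5, 12]
R3 ← R3 + (1/4)·R2: [0, 0, -5/2, 3/4, -15/4]
R4 ← R4 − (3/2)·R2: [0, 0, 15, -33/2, -35/2]
R5 ← R5 + (7/4)·R2: [0, 0, -35/2, 69/4, 55/4]
R4 ← R4 + (6)·R3: [0, 0, 0, -12, -40]
R5 ← R5 − (7)·R3: [0, 0, 0, 12, 40]
R5 ← R5 + R4: [0, 0, 0, 0, 0]
Echelon form has 4 nonzero rows, so rank(M) = 4.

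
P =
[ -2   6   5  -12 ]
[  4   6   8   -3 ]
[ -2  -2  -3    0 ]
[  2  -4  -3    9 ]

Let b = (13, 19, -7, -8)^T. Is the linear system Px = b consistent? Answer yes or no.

Row reduce the augmented matrix [P | b].
R2 ← R2 + (2)·R1: [0, 18, 18, -27, 45]
R3 ← R3 − R1: [0, -8, -8, 12, -20]
R4 ← R4 + R1: [0, 2, 2, -3, 5]
R3 ← R3 + (4/9)·R2: [0, 0, 0, 0, 0]
R4 ← R4 − (1/9)·R2: [0, 0, 0, 0, 0]
The echelon form has 2 nonzero rows, and every pivot lies in the first 4 columns, so rank(P) = rank([P|b]) = 2.
The system is consistent.

yes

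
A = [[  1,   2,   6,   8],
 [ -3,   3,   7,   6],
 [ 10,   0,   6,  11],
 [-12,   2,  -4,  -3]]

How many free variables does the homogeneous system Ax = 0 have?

1

Row reduce to echelon form.
R2 ← R2 + (3)·R1: [0, 9, 25, 30]
R3 ← R3 − (10)·R1: [0, -20, -54, -69]
R4 ← R4 + (12)·R1: [0, 26, 68, 93]
R3 ← R3 + (20/9)·R2: [0, 0, 14/9, -7/3]
R4 ← R4 − (26/9)·R2: [0, 0, -38/9, 19/3]
R4 ← R4 + (19/7)·R3: [0, 0, 0, 0]
3 nonzero rows, so rank(A) = 3.
A has 4 columns; by rank–nullity, nullity = 4 − 3 = 1.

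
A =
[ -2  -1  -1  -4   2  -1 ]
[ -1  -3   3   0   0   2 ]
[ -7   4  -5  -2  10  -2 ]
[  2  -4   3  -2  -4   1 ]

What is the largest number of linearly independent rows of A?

3

Row reduce to echelon form.
R2 ← R2 − (1/2)·R1: [0, -5/2, 7/2, 2, -1, 5/2]
R3 ← R3 − (7/2)·R1: [0, 15/2, -3/2, 12, 3, 3/2]
R4 ← R4 + R1: [0, -5, 2, -6, -2, 0]
R3 ← R3 + (3)·R2: [0, 0, 9, 18, 0, 9]
R4 ← R4 − (2)·R2: [0, 0, -5, -10, 0, -5]
R4 ← R4 + (5/9)·R3: [0, 0, 0, 0, 0, 0]
Echelon form has 3 nonzero rows, so rank(A) = 3.
The rank gives the maximum number of linearly independent rows: 3.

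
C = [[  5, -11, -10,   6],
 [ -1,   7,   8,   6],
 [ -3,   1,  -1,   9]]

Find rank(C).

Row reduce to echelon form.
R2 ← R2 + (1/5)·R1: [0, 24/5, 6, 36/5]
R3 ← R3 + (3/5)·R1: [0, -28/5, -7, 63/5]
R3 ← R3 + (7/6)·R2: [0, 0, 0, 21]
Echelon form has 3 nonzero rows, so rank(C) = 3.

3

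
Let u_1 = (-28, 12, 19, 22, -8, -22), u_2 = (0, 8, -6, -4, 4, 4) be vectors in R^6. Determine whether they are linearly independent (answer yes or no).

yes

Form the matrix with these vectors as rows and row reduce.
2 nonzero rows, so the 2 vectors span a space of dimension 2.
Since 2 = 2, the vectors are linearly independent.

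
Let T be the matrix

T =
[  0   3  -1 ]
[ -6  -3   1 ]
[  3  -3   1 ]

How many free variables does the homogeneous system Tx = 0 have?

1

Row reduce to echelon form.
Swap R1 ↔ R2
R3 ← R3 + (1/2)·R1: [0, -9/2, 3/2]
R3 ← R3 + (3/2)·R2: [0, 0, 0]
2 nonzero rows, so rank(T) = 2.
T has 3 columns; by rank–nullity, nullity = 3 − 2 = 1.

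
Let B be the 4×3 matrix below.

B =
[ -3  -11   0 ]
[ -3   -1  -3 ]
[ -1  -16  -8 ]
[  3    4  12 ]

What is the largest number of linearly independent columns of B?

3

Row reduce to echelon form.
R2 ← R2 − R1: [0, 10, -3]
R3 ← R3 − (1/3)·R1: [0, -37/3, -8]
R4 ← R4 + R1: [0, -7, 12]
R3 ← R3 + (37/30)·R2: [0, 0, -117/10]
R4 ← R4 + (7/10)·R2: [0, 0, 99/10]
R4 ← R4 + (11/13)·R3: [0, 0, 0]
Echelon form has 3 nonzero rows, so rank(B) = 3.
The rank gives the maximum number of linearly independent columns: 3.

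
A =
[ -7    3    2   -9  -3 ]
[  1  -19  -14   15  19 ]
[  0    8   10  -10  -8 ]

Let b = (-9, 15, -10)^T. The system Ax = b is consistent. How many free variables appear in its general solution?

Row reduce the augmented matrix [A | b].
R2 ← R2 + (1/7)·R1: [0, -130/7, -96/7, 96/7, 130/7, 96/7]
R3 ← R3 + (28/65)·R2: [0, 0, 266/65, -266/65, 0, -266/65]
The echelon form has 3 nonzero rows, and every pivot lies in the first 5 columns, so rank(A) = rank([A|b]) = 3.
The system is consistent.
Free variables = (unknowns) − (rank) = 5 − 3 = 2.

2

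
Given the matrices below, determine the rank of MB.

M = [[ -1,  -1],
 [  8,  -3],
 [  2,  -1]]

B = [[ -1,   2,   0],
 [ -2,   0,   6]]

First compute MB:
[[  3,  -2,  -6],
 [ -2,  16, -18],
 [  0,   4,  -6]]
Now row reduce the product.
R2 ← R2 + (2/3)·R1: [0, 44/3, -22]
R3 ← R3 − (3/11)·R2: [0, 0, 0]
2 nonzero rows, so rank(MB) = 2.

2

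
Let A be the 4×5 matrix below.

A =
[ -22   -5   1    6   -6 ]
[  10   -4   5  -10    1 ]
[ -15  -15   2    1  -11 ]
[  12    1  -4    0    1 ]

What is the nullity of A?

1

Row reduce to echelon form.
R2 ← R2 + (5/11)·R1: [0, -69/11, 60/11, -80/11, -19/11]
R3 ← R3 − (15/22)·R1: [0, -255/22, 29/22, -34/11, -76/11]
R4 ← R4 + (6/11)·R1: [0, -19/11, -38/11, 36/11, -25/11]
R3 ← R3 − (85/46)·R2: [0, 0, -403/46, 238/23, -171/46]
R4 ← R4 − (19/69)·R2: [0, 0, -114/23, 364/69, -124/69]
R4 ← R4 − (228/403)·R3: [0, 0, 0, -700/1209, 370/1209]
4 nonzero rows, so rank(A) = 4.
A has 5 columns; by rank–nullity, nullity = 5 − 4 = 1.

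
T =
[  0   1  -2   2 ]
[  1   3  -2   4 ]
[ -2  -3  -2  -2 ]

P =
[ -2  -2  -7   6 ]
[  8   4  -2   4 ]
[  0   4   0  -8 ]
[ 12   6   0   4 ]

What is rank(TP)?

2

First compute TP:
[[ 32,   8,  -2,  28],
 [ 70,  26, -13,  50],
 [-44, -28,  20, -16]]
Now row reduce the product.
R2 ← R2 − (35/16)·R1: [0, 17/2, -69/8, -45/4]
R3 ← R3 + (11/8)·R1: [0, -17, 69/4, 45/2]
R3 ← R3 + (2)·R2: [0, 0, 0, 0]
2 nonzero rows, so rank(TP) = 2.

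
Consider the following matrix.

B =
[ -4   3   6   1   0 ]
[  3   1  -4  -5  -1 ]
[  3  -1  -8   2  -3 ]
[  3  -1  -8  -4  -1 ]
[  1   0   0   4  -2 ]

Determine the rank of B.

Row reduce to echelon form.
R2 ← R2 + (3/4)·R1: [0, 13/4, 1/2, -17/4, -1]
R3 ← R3 + (3/4)·R1: [0, 5/4, -7/2, 11/4, -3]
R4 ← R4 + (3/4)·R1: [0, 5/4, -7/2, -13/4, -1]
R5 ← R5 + (1/4)·R1: [0, 3/4, 3/2, 17/4, -2]
R3 ← R3 − (5/13)·R2: [0, 0, -48/13, 57/13, -34/13]
R4 ← R4 − (5/13)·R2: [0, 0, -48/13, -21/13, -8/13]
R5 ← R5 − (3/13)·R2: [0, 0, 18/13, 68/13, -23/13]
R4 ← R4 − R3: [0, 0, 0, -6, 2]
R5 ← R5 + (3/8)·R3: [0, 0, 0, 55/8, -11/4]
R5 ← R5 + (55/48)·R4: [0, 0, 0, 0, -11/24]
Echelon form has 5 nonzero rows, so rank(B) = 5.

5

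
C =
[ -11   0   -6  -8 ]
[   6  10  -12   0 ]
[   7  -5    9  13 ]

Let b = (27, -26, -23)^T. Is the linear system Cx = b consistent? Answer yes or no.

Row reduce the augmented matrix [C | b].
R2 ← R2 + (6/11)·R1: [0, 10, -168/11, -48/11, -124/11]
R3 ← R3 + (7/11)·R1: [0, -5, 57/11, 87/11, -64/11]
R3 ← R3 + (1/2)·R2: [0, 0, -27/11, 63/11, -126/11]
The echelon form has 3 nonzero rows, and every pivot lies in the first 4 columns, so rank(C) = rank([C|b]) = 3.
The system is consistent.

yes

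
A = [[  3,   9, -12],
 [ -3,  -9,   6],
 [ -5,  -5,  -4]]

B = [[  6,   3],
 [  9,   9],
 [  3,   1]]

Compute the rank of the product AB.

First compute AB:
[[ 63,  78],
 [-81, -84],
 [-87, -64]]
Now row reduce the product.
R2 ← R2 + (9/7)·R1: [0, 114/7]
R3 ← R3 + (29/21)·R1: [0, 306/7]
R3 ← R3 − (51/19)·R2: [0, 0]
2 nonzero rows, so rank(AB) = 2.

2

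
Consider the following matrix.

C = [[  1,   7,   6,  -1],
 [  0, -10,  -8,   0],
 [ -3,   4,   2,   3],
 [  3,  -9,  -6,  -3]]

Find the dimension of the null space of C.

Row reduce to echelon form.
R3 ← R3 + (3)·R1: [0, 25, 20, 0]
R4 ← R4 − (3)·R1: [0, -30, -24, 0]
R3 ← R3 + (5/2)·R2: [0, 0, 0, 0]
R4 ← R4 − (3)·R2: [0, 0, 0, 0]
2 nonzero rows, so rank(C) = 2.
C has 4 columns; by rank–nullity, nullity = 4 − 2 = 2.

2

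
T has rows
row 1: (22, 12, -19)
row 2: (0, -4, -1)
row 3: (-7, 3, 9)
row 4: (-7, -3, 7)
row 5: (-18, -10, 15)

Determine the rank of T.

Row reduce to echelon form.
R3 ← R3 + (7/22)·R1: [0, 75/11, 65/22]
R4 ← R4 + (7/22)·R1: [0, 9/11, 21/22]
R5 ← R5 + (9/11)·R1: [0, -2/11, -6/11]
R3 ← R3 + (75/44)·R2: [0, 0, 5/4]
R4 ← R4 + (9/44)·R2: [0, 0, 3/4]
R5 ← R5 − (1/22)·R2: [0, 0, -1/2]
R4 ← R4 − (3/5)·R3: [0, 0, 0]
R5 ← R5 + (2/5)·R3: [0, 0, 0]
Echelon form has 3 nonzero rows, so rank(T) = 3.

3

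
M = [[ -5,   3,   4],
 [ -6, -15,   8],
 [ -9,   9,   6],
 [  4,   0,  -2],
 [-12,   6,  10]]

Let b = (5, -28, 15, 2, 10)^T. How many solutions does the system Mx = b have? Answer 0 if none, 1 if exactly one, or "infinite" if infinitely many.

Row reduce the augmented matrix [M | b].
R2 ← R2 − (6/5)·R1: [0, -93/5, 16/5, -34]
R3 ← R3 − (9/5)·R1: [0, 18/5, -6/5, 6]
R4 ← R4 + (4/5)·R1: [0, 12/5, 6/5, 6]
R5 ← R5 − (12/5)·R1: [0, -6/5, 2/5, -2]
R3 ← R3 + (6/31)·R2: [0, 0, -18/31, -18/31]
R4 ← R4 + (4/31)·R2: [0, 0, 50/31, 50/31]
R5 ← R5 − (2/31)·R2: [0, 0, 6/31, 6/31]
R4 ← R4 + (25/9)·R3: [0, 0, 0, 0]
R5 ← R5 + (1/3)·R3: [0, 0, 0, 0]
The echelon form has 3 nonzero rows, and every pivot lies in the first 3 columns, so rank(M) = rank([M|b]) = 3.
The system is consistent.
rank = 3 = number of unknowns, so the solution is unique.

1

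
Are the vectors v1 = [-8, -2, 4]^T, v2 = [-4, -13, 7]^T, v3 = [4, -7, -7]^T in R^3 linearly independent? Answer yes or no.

Form the matrix with these vectors as rows and row reduce.
R2 ← R2 − (1/2)·R1: [0, -12, 5]
R3 ← R3 + (1/2)·R1: [0, -8, -5]
R3 ← R3 − (2/3)·R2: [0, 0, -25/3]
3 nonzero rows, so the 3 vectors span a space of dimension 3.
Since 3 = 3, the vectors are linearly independent.

yes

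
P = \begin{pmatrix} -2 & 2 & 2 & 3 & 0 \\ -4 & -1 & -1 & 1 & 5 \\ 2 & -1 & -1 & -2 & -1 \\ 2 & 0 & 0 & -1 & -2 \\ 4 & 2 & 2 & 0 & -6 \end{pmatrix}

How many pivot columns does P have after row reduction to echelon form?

2

Row reduce to echelon form.
R2 ← R2 − (2)·R1: [0, -5, -5, -5, 5]
R3 ← R3 + R1: [0, 1, 1, 1, -1]
R4 ← R4 + R1: [0, 2, 2, 2, -2]
R5 ← R5 + (2)·R1: [0, 6, 6, 6, -6]
R3 ← R3 + (1/5)·R2: [0, 0, 0, 0, 0]
R4 ← R4 + (2/5)·R2: [0, 0, 0, 0, 0]
R5 ← R5 + (6/5)·R2: [0, 0, 0, 0, 0]
Echelon form has 2 nonzero rows, so rank(P) = 2.
Each nonzero row contributes one pivot column: 2 pivot columns.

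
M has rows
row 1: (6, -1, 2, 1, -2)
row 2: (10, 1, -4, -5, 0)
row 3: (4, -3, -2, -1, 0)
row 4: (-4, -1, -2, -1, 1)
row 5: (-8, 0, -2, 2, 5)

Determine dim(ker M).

1

Row reduce to echelon form.
R2 ← R2 − (5/3)·R1: [0, 8/3, -22/3, -20/3, 10/3]
R3 ← R3 − (2/3)·R1: [0, -7/3, -10/3, -5/3, 4/3]
R4 ← R4 + (2/3)·R1: [0, -5/3, -2/3, -1/3, -1/3]
R5 ← R5 + (4/3)·R1: [0, -4/3, 2/3, 10/3, 7/3]
R3 ← R3 + (7/8)·R2: [0, 0, -39/4, -15/2, 17/4]
R4 ← R4 + (5/8)·R2: [0, 0, -21/4, -9/2, 7/4]
R5 ← R5 + (1/2)·R2: [0, 0, -3, 0, 4]
R4 ← R4 − (7/13)·R3: [0, 0, 0, -6/13, -7/13]
R5 ← R5 − (4/13)·R3: [0, 0, 0, 30/13, 35/13]
R5 ← R5 + (5)·R4: [0, 0, 0, 0, 0]
4 nonzero rows, so rank(M) = 4.
M has 5 columns; by rank–nullity, nullity = 5 − 4 = 1.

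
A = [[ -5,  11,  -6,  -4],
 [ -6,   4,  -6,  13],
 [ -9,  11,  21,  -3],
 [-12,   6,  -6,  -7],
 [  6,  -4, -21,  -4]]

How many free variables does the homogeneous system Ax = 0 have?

0

Row reduce to echelon form.
R2 ← R2 − (6/5)·R1: [0, -46/5, 6/5, 89/5]
R3 ← R3 − (9/5)·R1: [0, -44/5, 159/5, 21/5]
R4 ← R4 − (12/5)·R1: [0, -102/5, 42/5, 13/5]
R5 ← R5 + (6/5)·R1: [0, 46/5, -141/5, -44/5]
R3 ← R3 − (22/23)·R2: [0, 0, 705/23, -295/23]
R4 ← R4 − (51/23)·R2: [0, 0, 132/23, -848/23]
R5 ← R5 + R2: [0, 0, -27, 9]
R4 ← R4 − (44/235)·R3: [0, 0, 0, -1620/47]
R5 ← R5 + (207/235)·R3: [0, 0, 0, -108/47]
R5 ← R5 − (1/15)·R4: [0, 0, 0, 0]
4 nonzero rows, so rank(A) = 4.
A has 4 columns; by rank–nullity, nullity = 4 − 4 = 0.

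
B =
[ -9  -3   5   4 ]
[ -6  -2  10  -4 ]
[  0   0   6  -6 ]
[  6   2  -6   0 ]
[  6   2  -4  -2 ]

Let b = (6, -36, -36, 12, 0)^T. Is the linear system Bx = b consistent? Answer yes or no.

Row reduce the augmented matrix [B | b].
R2 ← R2 − (2/3)·R1: [0, 0, 20/3, -20/3, -40]
R4 ← R4 + (2/3)·R1: [0, 0, -8/3, 8/3, 16]
R5 ← R5 + (2/3)·R1: [0, 0, -2/3, 2/3, 4]
R3 ← R3 − (9/10)·R2: [0, 0, 0, 0, 0]
R4 ← R4 + (2/5)·R2: [0, 0, 0, 0, 0]
R5 ← R5 + (1/10)·R2: [0, 0, 0, 0, 0]
The echelon form has 2 nonzero rows, and every pivot lies in the first 4 columns, so rank(B) = rank([B|b]) = 2.
The system is consistent.

yes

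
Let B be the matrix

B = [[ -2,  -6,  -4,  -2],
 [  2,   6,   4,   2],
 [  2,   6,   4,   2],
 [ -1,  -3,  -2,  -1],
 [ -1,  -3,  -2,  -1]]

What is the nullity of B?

3

Row reduce to echelon form.
R2 ← R2 + R1: [0, 0, 0, 0]
R3 ← R3 + R1: [0, 0, 0, 0]
R4 ← R4 − (1/2)·R1: [0, 0, 0, 0]
R5 ← R5 − (1/2)·R1: [0, 0, 0, 0]
1 nonzero row, so rank(B) = 1.
B has 4 columns; by rank–nullity, nullity = 4 − 1 = 3.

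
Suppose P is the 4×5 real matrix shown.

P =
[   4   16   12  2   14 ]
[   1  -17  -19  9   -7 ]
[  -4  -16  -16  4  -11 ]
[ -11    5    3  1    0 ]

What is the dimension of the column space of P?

4

Row reduce to echelon form.
R2 ← R2 − (1/4)·R1: [0, -21, -22, 17/2, -21/2]
R3 ← R3 + R1: [0, 0, -4, 6, 3]
R4 ← R4 + (11/4)·R1: [0, 49, 36, 13/2, 77/2]
R4 ← R4 + (7/3)·R2: [0, 0, -46/3, 79/3, 14]
R4 ← R4 − (23/6)·R3: [0, 0, 0, 10/3, 5/2]
Echelon form has 4 nonzero rows, so rank(P) = 4.
The column space has dimension equal to the rank: 4.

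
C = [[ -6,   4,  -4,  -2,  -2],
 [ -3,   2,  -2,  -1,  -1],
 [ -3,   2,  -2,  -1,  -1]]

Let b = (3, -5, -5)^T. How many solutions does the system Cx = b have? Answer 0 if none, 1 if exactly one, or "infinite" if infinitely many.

Row reduce the augmented matrix [C | b].
R2 ← R2 − (1/2)·R1: [0, 0, 0, 0, 0, -13/2]
R3 ← R3 − (1/2)·R1: [0, 0, 0, 0, 0, -13/2]
R3 ← R3 − R2: [0, 0, 0, 0, 0, 0]
The echelon form has 2 nonzero rows; the last pivot sits in the augmented column, so rank(C) = 1 but rank([C|b]) = 2.
Since the ranks differ, the system is inconsistent.
It has no solutions.

0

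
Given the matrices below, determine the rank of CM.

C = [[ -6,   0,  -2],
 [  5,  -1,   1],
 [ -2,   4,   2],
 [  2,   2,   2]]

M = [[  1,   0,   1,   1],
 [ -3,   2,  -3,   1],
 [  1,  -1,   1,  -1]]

2

First compute CM:
[[ -8,   2,  -8,  -4],
 [  9,  -3,   9,   3],
 [-12,   6, -12,   0],
 [ -2,   2,  -2,   2]]
Now row reduce the product.
R2 ← R2 + (9/8)·R1: [0, -3/4, 0, -3/2]
R3 ← R3 − (3/2)·R1: [0, 3, 0, 6]
R4 ← R4 − (1/4)·R1: [0, 3/2, 0, 3]
R3 ← R3 + (4)·R2: [0, 0, 0, 0]
R4 ← R4 + (2)·R2: [0, 0, 0, 0]
2 nonzero rows, so rank(CM) = 2.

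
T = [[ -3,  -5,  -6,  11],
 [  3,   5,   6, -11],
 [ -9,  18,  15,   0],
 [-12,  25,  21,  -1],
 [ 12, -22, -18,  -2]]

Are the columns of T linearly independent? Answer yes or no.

no

Row reduce T to echelon form.
R2 ← R2 + R1: [0, 0, 0, 0]
R3 ← R3 − (3)·R1: [0, 33, 33, -33]
R4 ← R4 − (4)·R1: [0, 45, 45, -45]
R5 ← R5 + (4)·R1: [0, -42, -42, 42]
Swap R2 ↔ R3
R4 ← R4 − (15/11)·R2: [0, 0, 0, 0]
R5 ← R5 + (14/11)·R2: [0, 0, 0, 0]
2 pivots among 4 columns.
Only 2 < 4 pivot columns, so the columns are linearly dependent.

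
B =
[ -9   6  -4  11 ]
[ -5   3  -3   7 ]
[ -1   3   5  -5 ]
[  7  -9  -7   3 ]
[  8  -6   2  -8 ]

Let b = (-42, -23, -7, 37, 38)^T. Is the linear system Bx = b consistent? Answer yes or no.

yes

Row reduce the augmented matrix [B | b].
R2 ← R2 − (5/9)·R1: [0, -1/3, -7/9, 8/9, 1/3]
R3 ← R3 − (1/9)·R1: [0, 7/3, 49/9, -56/9, -7/3]
R4 ← R4 + (7/9)·R1: [0, -13/3, -91/9, 104/9, 13/3]
R5 ← R5 + (8/9)·R1: [0, -2/3, -14/9, 16/9, 2/3]
R3 ← R3 + (7)·R2: [0, 0, 0, 0, 0]
R4 ← R4 − (13)·R2: [0, 0, 0, 0, 0]
R5 ← R5 − (2)·R2: [0, 0, 0, 0, 0]
The echelon form has 2 nonzero rows, and every pivot lies in the first 4 columns, so rank(B) = rank([B|b]) = 2.
The system is consistent.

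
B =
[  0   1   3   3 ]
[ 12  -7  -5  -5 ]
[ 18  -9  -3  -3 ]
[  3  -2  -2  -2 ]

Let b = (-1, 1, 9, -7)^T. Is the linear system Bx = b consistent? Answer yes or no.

no

Row reduce the augmented matrix [B | b].
Swap R1 ↔ R2
R3 ← R3 − (3/2)·R1: [0, 3/2, 9/2, 9/2, 15/2]
R4 ← R4 − (1/4)·R1: [0, -1/4, -3/4, -3/4, -29/4]
R3 ← R3 − (3/2)·R2: [0, 0, 0, 0, 9]
R4 ← R4 + (1/4)·R2: [0, 0, 0, 0, -15/2]
R4 ← R4 + (5/6)·R3: [0, 0, 0, 0, 0]
The echelon form has 3 nonzero rows; the last pivot sits in the augmented column, so rank(B) = 2 but rank([B|b]) = 3.
Since the ranks differ, the system is inconsistent.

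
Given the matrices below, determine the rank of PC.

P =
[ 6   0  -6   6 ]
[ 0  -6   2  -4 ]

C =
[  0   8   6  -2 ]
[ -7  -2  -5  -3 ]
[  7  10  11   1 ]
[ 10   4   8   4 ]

2

First compute PC:
[[ 18,  12,  18,   6],
 [ 16,  16,  20,   4]]
Now row reduce the product.
R2 ← R2 − (8/9)·R1: [0, 16/3, 4, -4/3]
2 nonzero rows, so rank(PC) = 2.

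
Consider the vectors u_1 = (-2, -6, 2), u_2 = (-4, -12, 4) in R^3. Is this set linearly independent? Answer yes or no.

no

Form the matrix with these vectors as rows and row reduce.
R2 ← R2 − (2)·R1: [0, 0, 0]
1 nonzero row, so the 2 vectors span a space of dimension 1.
Since 1 < 2, the vectors are linearly dependent.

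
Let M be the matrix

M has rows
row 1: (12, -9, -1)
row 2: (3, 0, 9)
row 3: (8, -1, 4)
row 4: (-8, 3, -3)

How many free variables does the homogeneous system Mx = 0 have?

0

Row reduce to echelon form.
R2 ← R2 − (1/4)·R1: [0, 9/4, 37/4]
R3 ← R3 − (2/3)·R1: [0, 5, 14/3]
R4 ← R4 + (2/3)·R1: [0, -3, -11/3]
R3 ← R3 − (20/9)·R2: [0, 0, -143/9]
R4 ← R4 + (4/3)·R2: [0, 0, 26/3]
R4 ← R4 + (6/11)·R3: [0, 0, 0]
3 nonzero rows, so rank(M) = 3.
M has 3 columns; by rank–nullity, nullity = 3 − 3 = 0.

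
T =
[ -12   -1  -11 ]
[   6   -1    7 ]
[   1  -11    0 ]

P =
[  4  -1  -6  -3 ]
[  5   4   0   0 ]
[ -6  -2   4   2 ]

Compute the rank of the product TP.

2

First compute TP:
[[ 13,  30,  28,  14],
 [-23, -24,  -8,  -4],
 [-51, -45,  -6,  -3]]
Now row reduce the product.
R2 ← R2 + (23/13)·R1: [0, 378/13, 540/13, 270/13]
R3 ← R3 + (51/13)·R1: [0, 945/13, 1350/13, 675/13]
R3 ← R3 − (5/2)·R2: [0, 0, 0, 0]
2 nonzero rows, so rank(TP) = 2.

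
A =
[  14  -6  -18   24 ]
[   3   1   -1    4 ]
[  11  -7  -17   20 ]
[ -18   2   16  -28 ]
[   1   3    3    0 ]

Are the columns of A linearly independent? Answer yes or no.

Row reduce A to echelon form.
R2 ← R2 − (3/14)·R1: [0, 16/7, 20/7, -8/7]
R3 ← R3 − (11/14)·R1: [0, -16/7, -20/7, 8/7]
R4 ← R4 + (9/7)·R1: [0, -40/7, -50/7, 20/7]
R5 ← R5 − (1/14)·R1: [0, 24/7, 30/7, -12/7]
R3 ← R3 + R2: [0, 0, 0, 0]
R4 ← R4 + (5/2)·R2: [0, 0, 0, 0]
R5 ← R5 − (3/2)·R2: [0, 0, 0, 0]
2 pivots among 4 columns.
Only 2 < 4 pivot columns, so the columns are linearly dependent.

no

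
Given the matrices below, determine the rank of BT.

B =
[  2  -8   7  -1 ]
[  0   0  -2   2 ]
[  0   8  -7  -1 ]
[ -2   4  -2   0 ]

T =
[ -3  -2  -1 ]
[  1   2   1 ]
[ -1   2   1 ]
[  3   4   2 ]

2

First compute BT:
[[-24, -10,  -5],
 [  8,   4,   2],
 [ 12,  -2,  -1],
 [ 12,   8,   4]]
Now row reduce the product.
R2 ← R2 + (1/3)·R1: [0, 2/3, 1/3]
R3 ← R3 + (1/2)·R1: [0, -7, -7/2]
R4 ← R4 + (1/2)·R1: [0, 3, 3/2]
R3 ← R3 + (21/2)·R2: [0, 0, 0]
R4 ← R4 − (9/2)·R2: [0, 0, 0]
2 nonzero rows, so rank(BT) = 2.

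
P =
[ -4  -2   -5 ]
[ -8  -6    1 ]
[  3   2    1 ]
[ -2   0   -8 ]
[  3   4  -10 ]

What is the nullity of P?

1

Row reduce to echelon form.
R2 ← R2 − (2)·R1: [0, -2, 11]
R3 ← R3 + (3/4)·R1: [0, 1/2, -11/4]
R4 ← R4 − (1/2)·R1: [0, 1, -11/2]
R5 ← R5 + (3/4)·R1: [0, 5/2, -55/4]
R3 ← R3 + (1/4)·R2: [0, 0, 0]
R4 ← R4 + (1/2)·R2: [0, 0, 0]
R5 ← R5 + (5/4)·R2: [0, 0, 0]
2 nonzero rows, so rank(P) = 2.
P has 3 columns; by rank–nullity, nullity = 3 − 2 = 1.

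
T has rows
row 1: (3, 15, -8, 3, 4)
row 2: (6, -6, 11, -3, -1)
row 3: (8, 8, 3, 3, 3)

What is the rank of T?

Row reduce to echelon form.
R2 ← R2 − (2)·R1: [0, -36, 27, -9, -9]
R3 ← R3 − (8/3)·R1: [0, -32, 73/3, -5, -23/3]
R3 ← R3 − (8/9)·R2: [0, 0, 1/3, 3, 1/3]
Echelon form has 3 nonzero rows, so rank(T) = 3.

3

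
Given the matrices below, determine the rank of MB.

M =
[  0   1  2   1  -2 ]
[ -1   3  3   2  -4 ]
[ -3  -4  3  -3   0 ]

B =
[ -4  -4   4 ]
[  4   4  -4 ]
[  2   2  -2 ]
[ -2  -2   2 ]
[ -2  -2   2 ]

First compute MB:
[[ 10,  10, -10],
 [ 26,  26, -26],
 [  8,   8,  -8]]
Now row reduce the product.
R2 ← R2 − (13/5)·R1: [0, 0, 0]
R3 ← R3 − (4/5)·R1: [0, 0, 0]
1 nonzero row, so rank(MB) = 1.

1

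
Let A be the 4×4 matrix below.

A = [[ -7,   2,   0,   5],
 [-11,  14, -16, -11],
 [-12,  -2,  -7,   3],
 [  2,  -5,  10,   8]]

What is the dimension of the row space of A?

4

Row reduce to echelon form.
R2 ← R2 − (11/7)·R1: [0, 76/7, -16, -132/7]
R3 ← R3 − (12/7)·R1: [0, -38/7, -7, -39/7]
R4 ← R4 + (2/7)·R1: [0, -31/7, 10, 66/7]
R3 ← R3 + (1/2)·R2: [0, 0, -15, -15]
R4 ← R4 + (31/76)·R2: [0, 0, 66/19, 33/19]
R4 ← R4 + (22/95)·R3: [0, 0, 0, -33/19]
Echelon form has 4 nonzero rows, so rank(A) = 4.
The row space has dimension equal to the rank: 4.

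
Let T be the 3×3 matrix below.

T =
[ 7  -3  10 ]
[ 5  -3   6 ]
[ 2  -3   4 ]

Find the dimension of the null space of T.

Row reduce to echelon form.
R2 ← R2 − (5/7)·R1: [0, -6/7, -8/7]
R3 ← R3 − (2/7)·R1: [0, -15/7, 8/7]
R3 ← R3 − (5/2)·R2: [0, 0, 4]
3 nonzero rows, so rank(T) = 3.
T has 3 columns; by rank–nullity, nullity = 3 − 3 = 0.

0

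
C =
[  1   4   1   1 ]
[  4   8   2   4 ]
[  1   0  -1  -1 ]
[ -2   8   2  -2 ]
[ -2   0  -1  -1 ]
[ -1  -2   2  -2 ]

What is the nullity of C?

0

Row reduce to echelon form.
R2 ← R2 − (4)·R1: [0, -8, -2, 0]
R3 ← R3 − R1: [0, -4, -2, -2]
R4 ← R4 + (2)·R1: [0, 16, 4, 0]
R5 ← R5 + (2)·R1: [0, 8, 1, 1]
R6 ← R6 + R1: [0, 2, 3, -1]
R3 ← R3 − (1/2)·R2: [0, 0, -1, -2]
R4 ← R4 + (2)·R2: [0, 0, 0, 0]
R5 ← R5 + R2: [0, 0, -1, 1]
R6 ← R6 + (1/4)·R2: [0, 0, 5/2, -1]
R5 ← R5 − R3: [0, 0, 0, 3]
R6 ← R6 + (5/2)·R3: [0, 0, 0, -6]
Swap R4 ↔ R5
R6 ← R6 + (2)·R4: [0, 0, 0, 0]
4 nonzero rows, so rank(C) = 4.
C has 4 columns; by rank–nullity, nullity = 4 − 4 = 0.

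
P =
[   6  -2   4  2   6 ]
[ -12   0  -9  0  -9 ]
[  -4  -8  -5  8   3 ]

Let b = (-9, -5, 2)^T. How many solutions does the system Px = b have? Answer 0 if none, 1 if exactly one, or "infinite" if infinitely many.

0

Row reduce the augmented matrix [P | b].
R2 ← R2 + (2)·R1: [0, -4, -1, 4, 3, -23]
R3 ← R3 + (2/3)·R1: [0, -28/3, -7/3, 28/3, 7, -4]
R3 ← R3 − (7/3)·R2: [0, 0, 0, 0, 0, 149/3]
The echelon form has 3 nonzero rows; the last pivot sits in the augmented column, so rank(P) = 2 but rank([P|b]) = 3.
Since the ranks differ, the system is inconsistent.
It has no solutions.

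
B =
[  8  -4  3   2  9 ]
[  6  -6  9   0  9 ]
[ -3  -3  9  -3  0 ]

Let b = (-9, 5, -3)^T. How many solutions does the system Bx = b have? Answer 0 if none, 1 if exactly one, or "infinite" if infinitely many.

0

Row reduce the augmented matrix [B | b].
R2 ← R2 − (3/4)·R1: [0, -3, 27/4, -3/2, 9/4, 47/4]
R3 ← R3 + (3/8)·R1: [0, -9/2, 81/8, -9/4, 27/8, -51/8]
R3 ← R3 − (3/2)·R2: [0, 0, 0, 0, 0, -24]
The echelon form has 3 nonzero rows; the last pivot sits in the augmented column, so rank(B) = 2 but rank([B|b]) = 3.
Since the ranks differ, the system is inconsistent.
It has no solutions.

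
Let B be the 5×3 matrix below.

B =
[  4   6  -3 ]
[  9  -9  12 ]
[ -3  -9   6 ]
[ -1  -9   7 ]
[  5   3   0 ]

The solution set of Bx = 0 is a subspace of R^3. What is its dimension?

Row reduce to echelon form.
R2 ← R2 − (9/4)·R1: [0, -45/2, 75/4]
R3 ← R3 + (3/4)·R1: [0, -9/2, 15/4]
R4 ← R4 + (1/4)·R1: [0, -15/2, 25/4]
R5 ← R5 − (5/4)·R1: [0, -9/2, 15/4]
R3 ← R3 − (1/5)·R2: [0, 0, 0]
R4 ← R4 − (1/3)·R2: [0, 0, 0]
R5 ← R5 − (1/5)·R2: [0, 0, 0]
2 nonzero rows, so rank(B) = 2.
B has 3 columns; by rank–nullity, nullity = 3 − 2 = 1.

1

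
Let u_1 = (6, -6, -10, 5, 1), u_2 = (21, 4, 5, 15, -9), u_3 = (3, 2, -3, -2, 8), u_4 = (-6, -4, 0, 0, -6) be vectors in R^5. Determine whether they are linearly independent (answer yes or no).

no

Form the matrix with these vectors as rows and row reduce.
R2 ← R2 − (7/2)·R1: [0, 25, 40, -5/2, -25/2]
R3 ← R3 − (1/2)·R1: [0, 5, 2, -9/2, 15/2]
R4 ← R4 + R1: [0, -10, -10, 5, -5]
R3 ← R3 − (1/5)·R2: [0, 0, -6, -4, 10]
R4 ← R4 + (2/5)·R2: [0, 0, 6, 4, -10]
R4 ← R4 + R3: [0, 0, 0, 0, 0]
3 nonzero rows, so the 4 vectors span a space of dimension 3.
Since 3 < 4, the vectors are linearly dependent.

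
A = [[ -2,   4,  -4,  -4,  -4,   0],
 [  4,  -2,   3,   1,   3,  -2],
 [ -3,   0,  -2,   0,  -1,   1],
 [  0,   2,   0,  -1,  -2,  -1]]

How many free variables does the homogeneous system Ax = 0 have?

Row reduce to echelon form.
R2 ← R2 + (2)·R1: [0, 6, -5, -7, -5, -2]
R3 ← R3 − (3/2)·R1: [0, -6, 4, 6, 5, 1]
R3 ← R3 + R2: [0, 0, -1, -1, 0, -1]
R4 ← R4 − (1/3)·R2: [0, 0, 5/3, 4/3, -1/3, -1/3]
R4 ← R4 + (5/3)·R3: [0, 0, 0, -1/3, -1/3, -2]
4 nonzero rows, so rank(A) = 4.
A has 6 columns; by rank–nullity, nullity = 6 − 4 = 2.

2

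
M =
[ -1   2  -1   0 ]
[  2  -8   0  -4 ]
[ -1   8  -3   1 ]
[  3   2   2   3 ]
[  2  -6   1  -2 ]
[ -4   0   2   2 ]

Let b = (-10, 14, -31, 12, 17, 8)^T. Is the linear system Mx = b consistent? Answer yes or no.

yes

Row reduce the augmented matrix [M | b].
R2 ← R2 + (2)·R1: [0, -4, -2, -4, -6]
R3 ← R3 − R1: [0, 6, -2, 1, -21]
R4 ← R4 + (3)·R1: [0, 8, -1, 3, -18]
R5 ← R5 + (2)·R1: [0, -2, -1, -2, -3]
R6 ← R6 − (4)·R1: [0, -8, 6, 2, 48]
R3 ← R3 + (3/2)·R2: [0, 0, -5, -5, -30]
R4 ← R4 + (2)·R2: [0, 0, -5, -5, -30]
R5 ← R5 − (1/2)·R2: [0, 0, 0, 0, 0]
R6 ← R6 − (2)·R2: [0, 0, 10, 10, 60]
R4 ← R4 − R3: [0, 0, 0, 0, 0]
R6 ← R6 + (2)·R3: [0, 0, 0, 0, 0]
The echelon form has 3 nonzero rows, and every pivot lies in the first 4 columns, so rank(M) = rank([M|b]) = 3.
The system is consistent.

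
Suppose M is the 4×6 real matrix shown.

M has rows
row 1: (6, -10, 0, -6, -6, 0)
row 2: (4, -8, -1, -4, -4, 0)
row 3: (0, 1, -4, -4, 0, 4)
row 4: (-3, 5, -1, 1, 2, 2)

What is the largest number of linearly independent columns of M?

4

Row reduce to echelon form.
R2 ← R2 − (2/3)·R1: [0, -4/3, -1, 0, 0, 0]
R4 ← R4 + (1/2)·R1: [0, 0, -1, -2, -1, 2]
R3 ← R3 + (3/4)·R2: [0, 0, -19/4, -4, 0, 4]
R4 ← R4 − (4/19)·R3: [0, 0, 0, -22/19, -1, 22/19]
Echelon form has 4 nonzero rows, so rank(M) = 4.
The rank gives the maximum number of linearly independent columns: 4.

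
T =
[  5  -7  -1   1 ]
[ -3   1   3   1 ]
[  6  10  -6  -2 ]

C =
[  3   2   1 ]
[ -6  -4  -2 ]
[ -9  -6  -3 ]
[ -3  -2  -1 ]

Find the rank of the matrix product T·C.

1

First compute TC:
[[ 63,  42,  21],
 [-45, -30, -15],
 [ 18,  12,   6]]
Now row reduce the product.
R2 ← R2 + (5/7)·R1: [0, 0, 0]
R3 ← R3 − (2/7)·R1: [0, 0, 0]
1 nonzero row, so rank(TC) = 1.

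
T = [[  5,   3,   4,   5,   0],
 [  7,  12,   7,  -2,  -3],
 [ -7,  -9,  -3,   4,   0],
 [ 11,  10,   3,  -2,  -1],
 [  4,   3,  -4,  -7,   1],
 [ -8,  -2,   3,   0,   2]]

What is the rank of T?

5

Row reduce to echelon form.
R2 ← R2 − (7/5)·R1: [0, 39/5, 7/5, -9, -3]
R3 ← R3 + (7/5)·R1: [0, -24/5, 13/5, 11, 0]
R4 ← R4 − (11/5)·R1: [0, 17/5, -29/5, -13, -1]
R5 ← R5 − (4/5)·R1: [0, 3/5, -36/5, -11, 1]
R6 ← R6 + (8/5)·R1: [0, 14/5, 47/5, 8, 2]
R3 ← R3 + (8/13)·R2: [0, 0, 45/13, 71/13, -24/13]
R4 ← R4 − (17/39)·R2: [0, 0, -250/39, -118/13, 4/13]
R5 ← R5 − (1/13)·R2: [0, 0, -95/13, -134/13, 16/13]
R6 ← R6 − (14/39)·R2: [0, 0, 347/39, 146/13, 40/13]
R4 ← R4 + (50/27)·R3: [0, 0, 0, 28/27, -28/9]
R5 ← R5 + (19/9)·R3: [0, 0, 0, 11/9, -8/3]
R6 ← R6 − (347/135)·R3: [0, 0, 0, -379/135, 352/45]
R5 ← R5 − (33/28)·R4: [0, 0, 0, 0, 1]
R6 ← R6 + (379/140)·R4: [0, 0, 0, 0, -3/5]
R6 ← R6 + (3/5)·R5: [0, 0, 0, 0, 0]
Echelon form has 5 nonzero rows, so rank(T) = 5.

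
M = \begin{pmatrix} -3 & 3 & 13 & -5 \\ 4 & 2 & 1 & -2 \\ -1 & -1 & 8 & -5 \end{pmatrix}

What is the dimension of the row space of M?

Row reduce to echelon form.
R2 ← R2 + (4/3)·R1: [0, 6, 55/3, -26/3]
R3 ← R3 − (1/3)·R1: [0, -2, 11/3, -10/3]
R3 ← R3 + (1/3)·R2: [0, 0, 88/9, -56/9]
Echelon form has 3 nonzero rows, so rank(M) = 3.
The row space has dimension equal to the rank: 3.

3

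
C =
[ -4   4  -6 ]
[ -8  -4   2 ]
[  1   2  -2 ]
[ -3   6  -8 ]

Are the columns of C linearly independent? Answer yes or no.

Row reduce C to echelon form.
R2 ← R2 − (2)·R1: [0, -12, 14]
R3 ← R3 + (1/4)·R1: [0, 3, -7/2]
R4 ← R4 − (3/4)·R1: [0, 3, -7/2]
R3 ← R3 + (1/4)·R2: [0, 0, 0]
R4 ← R4 + (1/4)·R2: [0, 0, 0]
2 pivots among 3 columns.
Only 2 < 3 pivot columns, so the columns are linearly dependent.

no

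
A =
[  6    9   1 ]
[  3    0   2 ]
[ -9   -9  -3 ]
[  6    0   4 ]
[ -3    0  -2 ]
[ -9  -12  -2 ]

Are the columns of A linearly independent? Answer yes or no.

no

Row reduce A to echelon form.
R2 ← R2 − (1/2)·R1: [0, -9/2, 3/2]
R3 ← R3 + (3/2)·R1: [0, 9/2, -3/2]
R4 ← R4 − R1: [0, -9, 3]
R5 ← R5 + (1/2)·R1: [0, 9/2, -3/2]
R6 ← R6 + (3/2)·R1: [0, 3/2, -1/2]
R3 ← R3 + R2: [0, 0, 0]
R4 ← R4 − (2)·R2: [0, 0, 0]
R5 ← R5 + R2: [0, 0, 0]
R6 ← R6 + (1/3)·R2: [0, 0, 0]
2 pivots among 3 columns.
Only 2 < 3 pivot columns, so the columns are linearly dependent.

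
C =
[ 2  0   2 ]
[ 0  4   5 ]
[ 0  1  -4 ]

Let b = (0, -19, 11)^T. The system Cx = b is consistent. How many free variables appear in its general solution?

0

Row reduce the augmented matrix [C | b].
R3 ← R3 − (1/4)·R2: [0, 0, -21/4, 63/4]
The echelon form has 3 nonzero rows, and every pivot lies in the first 3 columns, so rank(C) = rank([C|b]) = 3.
The system is consistent.
Free variables = (unknowns) − (rank) = 3 − 3 = 0.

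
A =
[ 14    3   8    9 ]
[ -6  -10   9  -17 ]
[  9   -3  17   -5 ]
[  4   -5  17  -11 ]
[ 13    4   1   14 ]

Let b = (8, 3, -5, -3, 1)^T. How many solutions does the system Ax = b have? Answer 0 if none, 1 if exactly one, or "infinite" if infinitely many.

Row reduce the augmented matrix [A | b].
R2 ← R2 + (3/7)·R1: [0, -61/7, 87/7, -92/7, 45/7]
R3 ← R3 − (9/14)·R1: [0, -69/14, 83/7, -151/14, -71/7]
R4 ← R4 − (2/7)·R1: [0, -41/7, 103/7, -95/7, -37/7]
R5 ← R5 − (13/14)·R1: [0, 17/14, -45/7, 79/14, -45/7]
R3 ← R3 − (69/122)·R2: [0, 0, 589/122, -409/122, -1681/122]
R4 ← R4 − (41/61)·R2: [0, 0, 388/61, -289/61, -586/61]
R5 ← R5 + (17/122)·R2: [0, 0, -573/122, 465/122, -675/122]
R4 ← R4 − (776/589)·R3: [0, 0, 0, -189/589, 5034/589]
R5 ← R5 + (573/589)·R3: [0, 0, 0, 324/589, -11154/589]
R5 ← R5 + (12/7)·R4: [0, 0, 0, 0, -30/7]
The echelon form has 5 nonzero rows; the last pivot sits in the augmented column, so rank(A) = 4 but rank([A|b]) = 5.
Since the ranks differ, the system is inconsistent.
It has no solutions.

0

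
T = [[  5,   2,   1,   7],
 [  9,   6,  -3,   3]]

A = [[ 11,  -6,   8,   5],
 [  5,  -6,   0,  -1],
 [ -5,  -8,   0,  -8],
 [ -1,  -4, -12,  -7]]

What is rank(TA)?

First compute TA:
[[ 53, -78, -44, -34],
 [141, -78,  36,  42]]
Now row reduce the product.
R2 ← R2 − (141/53)·R1: [0, 6864/53, 8112/53, 7020/53]
2 nonzero rows, so rank(TA) = 2.

2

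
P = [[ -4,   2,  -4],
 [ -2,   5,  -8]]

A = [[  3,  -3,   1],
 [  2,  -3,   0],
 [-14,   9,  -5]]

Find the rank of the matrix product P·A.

First compute PA:
[[ 48, -30,  16],
 [116, -81,  38]]
Now row reduce the product.
R2 ← R2 − (29/12)·R1: [0, -17/2, -2/3]
2 nonzero rows, so rank(PA) = 2.

2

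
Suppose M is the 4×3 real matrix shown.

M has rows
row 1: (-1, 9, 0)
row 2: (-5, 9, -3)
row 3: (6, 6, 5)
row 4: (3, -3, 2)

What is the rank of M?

Row reduce to echelon form.
R2 ← R2 − (5)·R1: [0, -36, -3]
R3 ← R3 + (6)·R1: [0, 60, 5]
R4 ← R4 + (3)·R1: [0, 24, 2]
R3 ← R3 + (5/3)·R2: [0, 0, 0]
R4 ← R4 + (2/3)·R2: [0, 0, 0]
Echelon form has 2 nonzero rows, so rank(M) = 2.

2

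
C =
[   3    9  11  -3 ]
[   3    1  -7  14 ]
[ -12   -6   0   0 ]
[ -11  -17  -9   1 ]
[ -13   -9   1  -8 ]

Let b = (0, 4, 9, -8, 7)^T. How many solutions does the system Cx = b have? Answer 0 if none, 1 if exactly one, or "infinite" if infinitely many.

0

Row reduce the augmented matrix [C | b].
R2 ← R2 − R1: [0, -8, -18, 17, 4]
R3 ← R3 + (4)·R1: [0, 30, 44, -12, 9]
R4 ← R4 + (11/3)·R1: [0, 16, 94/3, -10, -8]
R5 ← R5 + (13/3)·R1: [0, 30, 146/3, -21, 7]
R3 ← R3 + (15/4)·R2: [0, 0, -47/2, 207/4, 24]
R4 ← R4 + (2)·R2: [0, 0, -14/3, 24, 0]
R5 ← R5 + (15/4)·R2: [0, 0, -113/6, 171/4, 22]
R4 ← R4 − (28/141)·R3: [0, 0, 0, 645/47, -224/47]
R5 ← R5 − (113/141)·R3: [0, 0, 0, 60/47, 130/47]
R5 ← R5 − (4/43)·R4: [0, 0, 0, 0, 138/43]
The echelon form has 5 nonzero rows; the last pivot sits in the augmented column, so rank(C) = 4 but rank([C|b]) = 5.
Since the ranks differ, the system is inconsistent.
It has no solutions.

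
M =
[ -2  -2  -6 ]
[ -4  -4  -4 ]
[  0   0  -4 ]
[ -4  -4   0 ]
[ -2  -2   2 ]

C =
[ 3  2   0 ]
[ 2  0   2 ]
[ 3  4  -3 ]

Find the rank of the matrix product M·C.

First compute MC:
[[-28, -28,  14],
 [-32, -24,   4],
 [-12, -16,  12],
 [-20,  -8,  -8],
 [ -4,   4, -10]]
Now row reduce the product.
R2 ← R2 − (8/7)·R1: [0, 8, -12]
R3 ← R3 − (3/7)·R1: [0, -4, 6]
R4 ← R4 − (5/7)·R1: [0, 12, -18]
R5 ← R5 − (1/7)·R1: [0, 8, -12]
R3 ← R3 + (1/2)·R2: [0, 0, 0]
R4 ← R4 − (3/2)·R2: [0, 0, 0]
R5 ← R5 − R2: [0, 0, 0]
2 nonzero rows, so rank(MC) = 2.

2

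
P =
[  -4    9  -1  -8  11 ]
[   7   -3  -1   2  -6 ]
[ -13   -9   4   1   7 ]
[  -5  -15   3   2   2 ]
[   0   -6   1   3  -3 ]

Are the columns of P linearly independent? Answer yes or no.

Row reduce P to echelon form.
R2 ← R2 + (7/4)·R1: [0, 51/4, -11/4, -12, 53/4]
R3 ← R3 − (13/4)·R1: [0, -153/4, 29/4, 27, -115/4]
R4 ← R4 − (5/4)·R1: [0, -105/4, 17/4, 12, -47/4]
R3 ← R3 + (3)·R2: [0, 0, -1, -9, 11]
R4 ← R4 + (35/17)·R2: [0, 0, -24/17, -216/17, 264/17]
R5 ← R5 + (8/17)·R2: [0, 0, -5/17, -45/17, 55/17]
R4 ← R4 − (24/17)·R3: [0, 0, 0, 0, 0]
R5 ← R5 − (5/17)·R3: [0, 0, 0, 0, 0]
3 pivots among 5 columns.
Only 3 < 5 pivot columns, so the columns are linearly dependent.

no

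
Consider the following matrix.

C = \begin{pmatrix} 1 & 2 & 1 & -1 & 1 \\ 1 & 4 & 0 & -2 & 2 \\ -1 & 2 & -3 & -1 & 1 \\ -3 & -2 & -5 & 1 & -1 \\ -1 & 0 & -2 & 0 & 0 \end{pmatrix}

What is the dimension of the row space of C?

2

Row reduce to echelon form.
R2 ← R2 − R1: [0, 2, -1, -1, 1]
R3 ← R3 + R1: [0, 4, -2, -2, 2]
R4 ← R4 + (3)·R1: [0, 4, -2, -2, 2]
R5 ← R5 + R1: [0, 2, -1, -1, 1]
R3 ← R3 − (2)·R2: [0, 0, 0, 0, 0]
R4 ← R4 − (2)·R2: [0, 0, 0, 0, 0]
R5 ← R5 − R2: [0, 0, 0, 0, 0]
Echelon form has 2 nonzero rows, so rank(C) = 2.
The row space has dimension equal to the rank: 2.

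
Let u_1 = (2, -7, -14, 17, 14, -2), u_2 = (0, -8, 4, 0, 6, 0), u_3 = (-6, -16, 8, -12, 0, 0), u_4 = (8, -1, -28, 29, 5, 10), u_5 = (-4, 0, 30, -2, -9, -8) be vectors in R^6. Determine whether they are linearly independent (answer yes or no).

Form the matrix with these vectors as rows and row reduce.
R3 ← R3 + (3)·R1: [0, -37, -34, 39, 42, -6]
R4 ← R4 − (4)·R1: [0, 27, 28, -39, -51, 18]
R5 ← R5 + (2)·R1: [0, -14, 2, 32, 19, -12]
R3 ← R3 − (37/8)·R2: [0, 0, -105/2, 39, 57/4, -6]
R4 ← R4 + (27/8)·R2: [0, 0, 83/2, -39, -123/4, 18]
R5 ← R5 − (7/4)·R2: [0, 0, -5, 32, 17/2, -12]
R4 ← R4 + (83/105)·R3: [0, 0, 0, -286/35, -682/35, 464/35]
R5 ← R5 − (2/21)·R3: [0, 0, 0, 198/7, 50/7, -80/7]
R5 ← R5 + (45/13)·R4: [0, 0, 0, 0, -784/13, 448/13]
5 nonzero rows, so the 5 vectors span a space of dimension 5.
Since 5 = 5, the vectors are linearly independent.

yes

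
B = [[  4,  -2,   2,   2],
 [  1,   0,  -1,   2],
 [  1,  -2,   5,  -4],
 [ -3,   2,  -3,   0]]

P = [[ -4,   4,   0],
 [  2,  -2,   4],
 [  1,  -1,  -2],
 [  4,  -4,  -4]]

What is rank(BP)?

2

First compute BP:
[[-10,  10, -20],
 [  3,  -3,  -6],
 [-19,  19,  -2],
 [ 13, -13,  14]]
Now row reduce the product.
R2 ← R2 + (3/10)·R1: [0, 0, -12]
R3 ← R3 − (19/10)·R1: [0, 0, 36]
R4 ← R4 + (13/10)·R1: [0, 0, -12]
R3 ← R3 + (3)·R2: [0, 0, 0]
R4 ← R4 − R2: [0, 0, 0]
2 nonzero rows, so rank(BP) = 2.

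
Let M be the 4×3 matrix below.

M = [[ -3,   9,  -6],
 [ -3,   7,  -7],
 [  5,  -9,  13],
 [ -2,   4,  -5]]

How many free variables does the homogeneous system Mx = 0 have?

Row reduce to echelon form.
R2 ← R2 − R1: [0, -2, -1]
R3 ← R3 + (5/3)·R1: [0, 6, 3]
R4 ← R4 − (2/3)·R1: [0, -2, -1]
R3 ← R3 + (3)·R2: [0, 0, 0]
R4 ← R4 − R2: [0, 0, 0]
2 nonzero rows, so rank(M) = 2.
M has 3 columns; by rank–nullity, nullity = 3 − 2 = 1.

1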